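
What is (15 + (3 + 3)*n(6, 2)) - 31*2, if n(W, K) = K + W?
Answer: 1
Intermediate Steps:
(15 + (3 + 3)*n(6, 2)) - 31*2 = (15 + (3 + 3)*(2 + 6)) - 31*2 = (15 + 6*8) - 62 = (15 + 48) - 62 = 63 - 62 = 1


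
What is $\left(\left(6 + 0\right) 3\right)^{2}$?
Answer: $324$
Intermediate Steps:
$\left(\left(6 + 0\right) 3\right)^{2} = \left(6 \cdot 3\right)^{2} = 18^{2} = 324$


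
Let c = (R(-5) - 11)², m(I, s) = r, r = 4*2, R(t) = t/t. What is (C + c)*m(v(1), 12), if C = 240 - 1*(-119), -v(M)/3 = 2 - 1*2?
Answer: 3672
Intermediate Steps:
v(M) = 0 (v(M) = -3*(2 - 1*2) = -3*(2 - 2) = -3*0 = 0)
R(t) = 1
r = 8
m(I, s) = 8
C = 359 (C = 240 + 119 = 359)
c = 100 (c = (1 - 11)² = (-10)² = 100)
(C + c)*m(v(1), 12) = (359 + 100)*8 = 459*8 = 3672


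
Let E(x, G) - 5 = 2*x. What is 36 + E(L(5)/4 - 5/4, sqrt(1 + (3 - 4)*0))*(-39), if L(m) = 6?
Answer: -357/2 ≈ -178.50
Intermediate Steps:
E(x, G) = 5 + 2*x
36 + E(L(5)/4 - 5/4, sqrt(1 + (3 - 4)*0))*(-39) = 36 + (5 + 2*(6/4 - 5/4))*(-39) = 36 + (5 + 2*(6*(1/4) - 5*1/4))*(-39) = 36 + (5 + 2*(3/2 - 5/4))*(-39) = 36 + (5 + 2*(1/4))*(-39) = 36 + (5 + 1/2)*(-39) = 36 + (11/2)*(-39) = 36 - 429/2 = -357/2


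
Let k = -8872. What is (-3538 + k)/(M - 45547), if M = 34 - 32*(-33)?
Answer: 170/609 ≈ 0.27915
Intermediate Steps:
M = 1090 (M = 34 + 1056 = 1090)
(-3538 + k)/(M - 45547) = (-3538 - 8872)/(1090 - 45547) = -12410/(-44457) = -12410*(-1/44457) = 170/609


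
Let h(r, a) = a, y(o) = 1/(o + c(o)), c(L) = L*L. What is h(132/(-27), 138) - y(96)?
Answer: 1285055/9312 ≈ 138.00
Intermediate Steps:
c(L) = L**2
y(o) = 1/(o + o**2)
h(132/(-27), 138) - y(96) = 138 - 1/(96*(1 + 96)) = 138 - 1/(96*97) = 138 - 1*1/9312 = 138 - 1/9312 = 1285055/9312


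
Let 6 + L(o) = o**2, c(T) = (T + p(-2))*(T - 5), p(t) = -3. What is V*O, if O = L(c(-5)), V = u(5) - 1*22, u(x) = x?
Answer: -108698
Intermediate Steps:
c(T) = (-5 + T)*(-3 + T) (c(T) = (T - 3)*(T - 5) = (-3 + T)*(-5 + T) = (-5 + T)*(-3 + T))
L(o) = -6 + o**2
V = -17 (V = 5 - 1*22 = 5 - 22 = -17)
O = 6394 (O = -6 + (15 + (-5)**2 - 8*(-5))**2 = -6 + (15 + 25 + 40)**2 = -6 + 80**2 = -6 + 6400 = 6394)
V*O = -17*6394 = -108698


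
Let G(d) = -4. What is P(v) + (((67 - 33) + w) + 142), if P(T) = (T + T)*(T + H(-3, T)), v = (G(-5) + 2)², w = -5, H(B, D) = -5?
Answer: 163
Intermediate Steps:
v = 4 (v = (-4 + 2)² = (-2)² = 4)
P(T) = 2*T*(-5 + T) (P(T) = (T + T)*(T - 5) = (2*T)*(-5 + T) = 2*T*(-5 + T))
P(v) + (((67 - 33) + w) + 142) = 2*4*(-5 + 4) + (((67 - 33) - 5) + 142) = 2*4*(-1) + ((34 - 5) + 142) = -8 + (29 + 142) = -8 + 171 = 163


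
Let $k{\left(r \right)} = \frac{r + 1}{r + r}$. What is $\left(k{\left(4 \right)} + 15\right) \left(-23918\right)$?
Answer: $- \frac{1494875}{4} \approx -3.7372 \cdot 10^{5}$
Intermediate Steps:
$k{\left(r \right)} = \frac{1 + r}{2 r}$
$\left(k{\left(4 \right)} + 15\right) \left(-23918\right) = \left(\frac{1 + 4}{2 \cdot 4} + 15\right) \left(-23918\right) = \left(\frac{1}{2} \cdot \frac{1}{4} \cdot 5 + 15\right) \left(-23918\right) = \left(\frac{5}{8} + 15\right) \left(-23918\right) = \frac{125}{8} \left(-23918\right) = - \frac{1494875}{4}$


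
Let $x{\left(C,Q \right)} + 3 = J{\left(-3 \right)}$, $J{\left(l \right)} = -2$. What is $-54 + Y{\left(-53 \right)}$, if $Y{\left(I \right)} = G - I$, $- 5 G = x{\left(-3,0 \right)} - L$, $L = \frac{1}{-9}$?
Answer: $- \frac{1}{45} \approx -0.022222$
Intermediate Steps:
$L = - \frac{1}{9} \approx -0.11111$
$x{\left(C,Q \right)} = -5$ ($x{\left(C,Q \right)} = -3 - 2 = -5$)
$G = \frac{44}{45}$ ($G = - \frac{-5 - - \frac{1}{9}}{5} = - \frac{-5 + \frac{1}{9}}{5} = \left(- \frac{1}{5}\right) \left(- \frac{44}{9}\right) = \frac{44}{45} \approx 0.97778$)
$Y{\left(I \right)} = \frac{44}{45} - I$
$-54 + Y{\left(-53 \right)} = -54 + \left(\frac{44}{45} - -53\right) = -54 + \left(\frac{44}{45} + 53\right) = -54 + \frac{2429}{45} = - \frac{1}{45}$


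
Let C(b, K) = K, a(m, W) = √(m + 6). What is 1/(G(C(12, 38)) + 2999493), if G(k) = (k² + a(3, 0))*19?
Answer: 1/3026986 ≈ 3.3036e-7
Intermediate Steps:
a(m, W) = √(6 + m)
G(k) = 57 + 19*k² (G(k) = (k² + √(6 + 3))*19 = (k² + √9)*19 = (k² + 3)*19 = (3 + k²)*19 = 57 + 19*k²)
1/(G(C(12, 38)) + 2999493) = 1/((57 + 19*38²) + 2999493) = 1/((57 + 19*1444) + 2999493) = 1/((57 + 27436) + 2999493) = 1/(27493 + 2999493) = 1/3026986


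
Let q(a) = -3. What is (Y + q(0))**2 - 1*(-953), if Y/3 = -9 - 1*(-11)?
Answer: 962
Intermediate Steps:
Y = 6 (Y = 3*(-9 - 1*(-11)) = 3*(-9 + 11) = 3*2 = 6)
(Y + q(0))**2 - 1*(-953) = (6 - 3)**2 - 1*(-953) = 3**2 + 953 = 9 + 953 = 962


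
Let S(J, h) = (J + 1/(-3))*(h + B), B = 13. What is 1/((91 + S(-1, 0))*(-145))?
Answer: -3/32045 ≈ -9.3618e-5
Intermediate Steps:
S(J, h) = (13 + h)*(-1/3 + J) (S(J, h) = (J + 1/(-3))*(h + 13) = (J - 1/3)*(13 + h) = (-1/3 + J)*(13 + h) = (13 + h)*(-1/3 + J))
1/((91 + S(-1, 0))*(-145)) = 1/((91 + (-13/3 + 13*(-1) - 1/3*0 - 1*0))*(-145)) = 1/((91 + (-13/3 - 13 + 0 + 0))*(-145)) = 1/((91 - 52/3)*(-145)) = 1/((221/3)*(-145)) = 1/(-32045/3) = -3/32045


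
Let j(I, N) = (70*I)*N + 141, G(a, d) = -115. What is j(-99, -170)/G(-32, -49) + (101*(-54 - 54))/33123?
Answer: -13009377021/1269715 ≈ -10246.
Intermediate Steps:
j(I, N) = 141 + 70*I*N (j(I, N) = 70*I*N + 141 = 141 + 70*I*N)
j(-99, -170)/G(-32, -49) + (101*(-54 - 54))/33123 = (141 + 70*(-99)*(-170))/(-115) + (101*(-54 - 54))/33123 = (141 + 1178100)*(-1/115) + (101*(-108))*(1/33123) = 1178241*(-1/115) - 10908*1/33123 = -1178241/115 - 3636/11041 = -13009377021/1269715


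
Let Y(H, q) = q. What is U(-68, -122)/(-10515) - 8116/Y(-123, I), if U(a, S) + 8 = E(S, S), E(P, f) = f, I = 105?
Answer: -5688406/73605 ≈ -77.283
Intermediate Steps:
U(a, S) = -8 + S
U(-68, -122)/(-10515) - 8116/Y(-123, I) = (-8 - 122)/(-10515) - 8116/105 = -130*(-1/10515) - 8116*1/105 = 26/2103 - 8116/105 = -5688406/73605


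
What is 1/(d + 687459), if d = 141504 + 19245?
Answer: 1/848208 ≈ 1.1790e-6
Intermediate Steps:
d = 160749
1/(d + 687459) = 1/(160749 + 687459) = 1/848208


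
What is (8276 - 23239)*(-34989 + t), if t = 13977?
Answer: 314402556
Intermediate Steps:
(8276 - 23239)*(-34989 + t) = (8276 - 23239)*(-34989 + 13977) = -14963*(-21012) = 314402556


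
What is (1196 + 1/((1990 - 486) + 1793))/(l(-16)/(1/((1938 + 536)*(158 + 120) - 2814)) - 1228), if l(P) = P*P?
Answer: 3943213/578122421940 ≈ 6.8207e-6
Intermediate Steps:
l(P) = P²
(1196 + 1/((1990 - 486) + 1793))/(l(-16)/(1/((1938 + 536)*(158 + 120) - 2814)) - 1228) = (1196 + 1/((1990 - 486) + 1793))/((-16)²/(1/((1938 + 536)*(158 + 120) - 2814)) - 1228) = (1196 + 1/(1504 + 1793))/(256/(1/(2474*278 - 2814)) - 1228) = (1196 + 1/3297)/(256/(1/(687772 - 2814)) - 1228) = (1196 + 1/3297)/(256/(1/684958) - 1228) = 3943213/(3297*(256/(1/684958) - 1228)) = 3943213/(3297*(256*684958 - 1228)) = 3943213/(3297*(175349248 - 1228)) = (3943213/3297)/175348020 = (3943213/3297)*(1/175348020) = 3943213/578122421940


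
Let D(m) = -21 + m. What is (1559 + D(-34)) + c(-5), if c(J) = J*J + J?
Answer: 1524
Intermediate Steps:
c(J) = J + J**2 (c(J) = J**2 + J = J + J**2)
(1559 + D(-34)) + c(-5) = (1559 + (-21 - 34)) - 5*(1 - 5) = (1559 - 55) - 5*(-4) = 1504 + 20 = 1524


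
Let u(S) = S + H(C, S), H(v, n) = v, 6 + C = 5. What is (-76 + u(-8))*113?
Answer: -9605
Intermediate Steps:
C = -1 (C = -6 + 5 = -1)
u(S) = -1 + S (u(S) = S - 1 = -1 + S)
(-76 + u(-8))*113 = (-76 + (-1 - 8))*113 = (-76 - 9)*113 = -85*113 = -9605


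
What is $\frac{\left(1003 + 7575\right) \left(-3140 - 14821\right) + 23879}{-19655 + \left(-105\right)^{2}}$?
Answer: $\frac{154045579}{8630} \approx 17850.0$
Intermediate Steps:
$\frac{\left(1003 + 7575\right) \left(-3140 - 14821\right) + 23879}{-19655 + \left(-105\right)^{2}} = \frac{8578 \left(-3140 - 14821\right) + 23879}{-19655 + 11025} = \frac{8578 \left(-17961\right) + 23879}{-8630} = \left(-154069458 + 23879\right) \left(- \frac{1}{8630}\right) = \left(-154045579\right) \left(- \frac{1}{8630}\right) = \frac{154045579}{8630}$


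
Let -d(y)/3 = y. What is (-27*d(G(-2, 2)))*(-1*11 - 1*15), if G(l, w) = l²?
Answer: -8424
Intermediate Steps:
d(y) = -3*y
(-27*d(G(-2, 2)))*(-1*11 - 1*15) = (-(-81)*(-2)²)*(-1*11 - 1*15) = (-(-81)*4)*(-11 - 15) = -27*(-12)*(-26) = 324*(-26) = -8424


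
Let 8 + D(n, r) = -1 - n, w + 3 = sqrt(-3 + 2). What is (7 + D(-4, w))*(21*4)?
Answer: 168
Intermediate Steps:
w = -3 + I (w = -3 + sqrt(-3 + 2) = -3 + sqrt(-1) = -3 + I ≈ -3.0 + 1.0*I)
D(n, r) = -9 - n (D(n, r) = -8 + (-1 - n) = -9 - n)
(7 + D(-4, w))*(21*4) = (7 + (-9 - 1*(-4)))*(21*4) = (7 + (-9 + 4))*84 = (7 - 5)*84 = 2*84 = 168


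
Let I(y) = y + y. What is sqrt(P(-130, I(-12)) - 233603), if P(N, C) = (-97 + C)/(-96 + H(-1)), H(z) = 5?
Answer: 2*I*sqrt(483613858)/91 ≈ 483.32*I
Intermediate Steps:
I(y) = 2*y
P(N, C) = 97/91 - C/91 (P(N, C) = (-97 + C)/(-96 + 5) = (-97 + C)/(-91) = (-97 + C)*(-1/91) = 97/91 - C/91)
sqrt(P(-130, I(-12)) - 233603) = sqrt((97/91 - 2*(-12)/91) - 233603) = sqrt((97/91 - 1/91*(-24)) - 233603) = sqrt((97/91 + 24/91) - 233603) = sqrt(121/91 - 233603) = sqrt(-21257752/91) = 2*I*sqrt(483613858)/91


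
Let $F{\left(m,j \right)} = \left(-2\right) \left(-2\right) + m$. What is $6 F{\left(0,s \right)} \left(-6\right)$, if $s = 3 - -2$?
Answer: $-144$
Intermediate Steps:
$s = 5$ ($s = 3 + 2 = 5$)
$F{\left(m,j \right)} = 4 + m$
$6 F{\left(0,s \right)} \left(-6\right) = 6 \left(4 + 0\right) \left(-6\right) = 6 \cdot 4 \left(-6\right) = 24 \left(-6\right) = -144$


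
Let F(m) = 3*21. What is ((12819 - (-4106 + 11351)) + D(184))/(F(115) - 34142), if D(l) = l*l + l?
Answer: -39614/34079 ≈ -1.1624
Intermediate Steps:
D(l) = l + l² (D(l) = l² + l = l + l²)
F(m) = 63
((12819 - (-4106 + 11351)) + D(184))/(F(115) - 34142) = ((12819 - (-4106 + 11351)) + 184*(1 + 184))/(63 - 34142) = ((12819 - 1*7245) + 184*185)/(-34079) = ((12819 - 7245) + 34040)*(-1/34079) = (5574 + 34040)*(-1/34079) = 39614*(-1/34079) = -39614/34079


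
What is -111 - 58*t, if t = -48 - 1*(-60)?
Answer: -807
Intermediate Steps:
t = 12 (t = -48 + 60 = 12)
-111 - 58*t = -111 - 58*12 = -111 - 696 = -807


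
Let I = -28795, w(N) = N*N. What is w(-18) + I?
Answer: -28471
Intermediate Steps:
w(N) = N²
w(-18) + I = (-18)² - 28795 = 324 - 28795 = -28471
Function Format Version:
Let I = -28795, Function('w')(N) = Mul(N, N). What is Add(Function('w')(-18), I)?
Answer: -28471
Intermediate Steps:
Function('w')(N) = Pow(N, 2)
Add(Function('w')(-18), I) = Add(Pow(-18, 2), -28795) = Add(324, -28795) = -28471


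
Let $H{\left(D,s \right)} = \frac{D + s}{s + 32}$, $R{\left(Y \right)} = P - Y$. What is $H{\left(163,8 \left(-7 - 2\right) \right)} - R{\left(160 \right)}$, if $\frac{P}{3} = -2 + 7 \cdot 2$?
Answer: $\frac{4869}{40} \approx 121.72$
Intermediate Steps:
$P = 36$ ($P = 3 \left(-2 + 7 \cdot 2\right) = 3 \left(-2 + 14\right) = 3 \cdot 12 = 36$)
$R{\left(Y \right)} = 36 - Y$
$H{\left(D,s \right)} = \frac{D + s}{32 + s}$
$H{\left(163,8 \left(-7 - 2\right) \right)} - R{\left(160 \right)} = \frac{163 + 8 \left(-7 - 2\right)}{32 + 8 \left(-7 - 2\right)} - \left(36 - 160\right) = \frac{163 + 8 \left(-9\right)}{32 + 8 \left(-9\right)} - \left(36 - 160\right) = \frac{163 - 72}{32 - 72} - -124 = \frac{1}{-40} \cdot 91 + 124 = \left(- \frac{1}{40}\right) 91 + 124 = - \frac{91}{40} + 124 = \frac{4869}{40}$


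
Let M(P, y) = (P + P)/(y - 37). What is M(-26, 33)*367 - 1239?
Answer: 3532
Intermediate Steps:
M(P, y) = 2*P/(-37 + y) (M(P, y) = (2*P)/(-37 + y) = 2*P/(-37 + y))
M(-26, 33)*367 - 1239 = (2*(-26)/(-37 + 33))*367 - 1239 = (2*(-26)/(-4))*367 - 1239 = (2*(-26)*(-¼))*367 - 1239 = 13*367 - 1239 = 4771 - 1239 = 3532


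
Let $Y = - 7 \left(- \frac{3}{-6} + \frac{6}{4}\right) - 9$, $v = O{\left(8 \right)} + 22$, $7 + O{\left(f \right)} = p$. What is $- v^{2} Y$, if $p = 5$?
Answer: $9200$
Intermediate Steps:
$O{\left(f \right)} = -2$ ($O{\left(f \right)} = -7 + 5 = -2$)
$v = 20$ ($v = -2 + 22 = 20$)
$Y = -23$ ($Y = - 7 \left(\left(-3\right) \left(- \frac{1}{6}\right) + 6 \cdot \frac{1}{4}\right) - 9 = - 7 \left(\frac{1}{2} + \frac{3}{2}\right) - 9 = \left(-7\right) 2 - 9 = -14 - 9 = -23$)
$- v^{2} Y = - 20^{2} \left(-23\right) = - 400 \left(-23\right) = \left(-1\right) \left(-9200\right) = 9200$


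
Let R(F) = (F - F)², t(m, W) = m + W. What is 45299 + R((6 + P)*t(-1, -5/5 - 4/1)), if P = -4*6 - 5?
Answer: 45299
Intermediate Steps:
P = -29 (P = -24 - 5 = -29)
t(m, W) = W + m
R(F) = 0 (R(F) = 0² = 0)
45299 + R((6 + P)*t(-1, -5/5 - 4/1)) = 45299 + 0 = 45299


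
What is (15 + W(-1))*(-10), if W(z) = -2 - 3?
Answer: -100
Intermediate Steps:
W(z) = -5
(15 + W(-1))*(-10) = (15 - 5)*(-10) = 10*(-10) = -100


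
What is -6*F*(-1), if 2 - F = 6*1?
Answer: -24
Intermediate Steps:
F = -4 (F = 2 - 6 = -4)
-6*F*(-1) = -6*(-4)*(-1) = 24*(-1) = -24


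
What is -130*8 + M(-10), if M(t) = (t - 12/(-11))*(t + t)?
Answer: -9480/11 ≈ -861.82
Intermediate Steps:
M(t) = 2*t*(12/11 + t) (M(t) = (t - 12*(-1/11))*(2*t) = (t + 12/11)*(2*t) = (12/11 + t)*(2*t) = 2*t*(12/11 + t))
-130*8 + M(-10) = -130*8 + (2/11)*(-10)*(12 + 11*(-10)) = -1040 + (2/11)*(-10)*(12 - 110) = -1040 + (2/11)*(-10)*(-98) = -1040 + 1960/11 = -9480/11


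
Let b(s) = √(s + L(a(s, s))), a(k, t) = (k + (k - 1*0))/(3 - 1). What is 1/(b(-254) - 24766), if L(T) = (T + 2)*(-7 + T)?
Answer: -12383/306644619 - √65518/613289238 ≈ -4.0800e-5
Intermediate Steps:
a(k, t) = k (a(k, t) = (k + (k + 0))/2 = (k + k)*(½) = (2*k)*(½) = k)
L(T) = (-7 + T)*(2 + T) (L(T) = (2 + T)*(-7 + T) = (-7 + T)*(2 + T))
b(s) = √(-14 + s² - 4*s) (b(s) = √(s + (-14 + s² - 5*s)) = √(-14 + s² - 4*s))
1/(b(-254) - 24766) = 1/(√(-14 + (-254)² - 4*(-254)) - 24766) = 1/(√(-14 + 64516 + 1016) - 24766) = 1/(√65518 - 24766) = 1/(-24766 + √65518)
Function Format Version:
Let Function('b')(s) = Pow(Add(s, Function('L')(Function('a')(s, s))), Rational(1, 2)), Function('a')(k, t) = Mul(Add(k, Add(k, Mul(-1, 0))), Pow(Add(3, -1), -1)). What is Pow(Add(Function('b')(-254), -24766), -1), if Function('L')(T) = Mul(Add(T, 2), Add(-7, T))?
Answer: Add(Rational(-12383, 306644619), Mul(Rational(-1, 613289238), Pow(65518, Rational(1, 2)))) ≈ -4.0800e-5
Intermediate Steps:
Function('a')(k, t) = k (Function('a')(k, t) = Mul(Add(k, Add(k, 0)), Pow(2, -1)) = Mul(Add(k, k), Rational(1, 2)) = Mul(Mul(2, k), Rational(1, 2)) = k)
Function('L')(T) = Mul(Add(-7, T), Add(2, T)) (Function('L')(T) = Mul(Add(2, T), Add(-7, T)) = Mul(Add(-7, T), Add(2, T)))
Function('b')(s) = Pow(Add(-14, Pow(s, 2), Mul(-4, s)), Rational(1, 2)) (Function('b')(s) = Pow(Add(s, Add(-14, Pow(s, 2), Mul(-5, s))), Rational(1, 2)) = Pow(Add(-14, Pow(s, 2), Mul(-4, s)), Rational(1, 2)))
Pow(Add(Function('b')(-254), -24766), -1) = Pow(Add(Pow(Add(-14, Pow(-254, 2), Mul(-4, -254)), Rational(1, 2)), -24766), -1) = Pow(Add(Pow(Add(-14, 64516, 1016), Rational(1, 2)), -24766), -1) = Pow(Add(Pow(65518, Rational(1, 2)), -24766), -1) = Pow(Add(-24766, Pow(65518, Rational(1, 2))), -1)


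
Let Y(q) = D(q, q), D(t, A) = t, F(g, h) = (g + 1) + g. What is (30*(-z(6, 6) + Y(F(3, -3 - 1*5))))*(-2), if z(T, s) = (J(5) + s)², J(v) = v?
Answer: 6840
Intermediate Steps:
z(T, s) = (5 + s)²
F(g, h) = 1 + 2*g (F(g, h) = (1 + g) + g = 1 + 2*g)
Y(q) = q
(30*(-z(6, 6) + Y(F(3, -3 - 1*5))))*(-2) = (30*(-(5 + 6)² + (1 + 2*3)))*(-2) = (30*(-1*11² + (1 + 6)))*(-2) = (30*(-1*121 + 7))*(-2) = (30*(-121 + 7))*(-2) = (30*(-114))*(-2) = -3420*(-2) = 6840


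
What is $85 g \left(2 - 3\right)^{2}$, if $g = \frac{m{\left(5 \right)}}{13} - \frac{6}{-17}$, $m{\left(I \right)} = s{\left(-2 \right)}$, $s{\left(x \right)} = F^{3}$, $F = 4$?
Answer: $\frac{5830}{13} \approx 448.46$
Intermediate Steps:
$s{\left(x \right)} = 64$ ($s{\left(x \right)} = 4^{3} = 64$)
$m{\left(I \right)} = 64$
$g = \frac{1166}{221}$ ($g = \frac{64}{13} - \frac{6}{-17} = 64 \cdot \frac{1}{13} - - \frac{6}{17} = \frac{64}{13} + \frac{6}{17} = \frac{1166}{221} \approx 5.276$)
$85 g \left(2 - 3\right)^{2} = 85 \cdot \frac{1166}{221} \left(2 - 3\right)^{2} = \frac{5830 \left(-1\right)^{2}}{13} = \frac{5830}{13} \cdot 1 = \frac{5830}{13}$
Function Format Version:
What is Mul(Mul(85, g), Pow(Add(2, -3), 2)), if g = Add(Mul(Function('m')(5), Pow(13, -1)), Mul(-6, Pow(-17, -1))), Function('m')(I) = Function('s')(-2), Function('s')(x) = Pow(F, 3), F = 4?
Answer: Rational(5830, 13) ≈ 448.46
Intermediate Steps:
Function('s')(x) = 64 (Function('s')(x) = Pow(4, 3) = 64)
Function('m')(I) = 64
g = Rational(1166, 221) (g = Add(Mul(64, Pow(13, -1)), Mul(-6, Pow(-17, -1))) = Add(Mul(64, Rational(1, 13)), Mul(-6, Rational(-1, 17))) = Add(Rational(64, 13), Rational(6, 17)) = Rational(1166, 221) ≈ 5.2760)
Mul(Mul(85, g), Pow(Add(2, -3), 2)) = Mul(Mul(85, Rational(1166, 221)), Pow(Add(2, -3), 2)) = Mul(Rational(5830, 13), Pow(-1, 2)) = Mul(Rational(5830, 13), 1) = Rational(5830, 13)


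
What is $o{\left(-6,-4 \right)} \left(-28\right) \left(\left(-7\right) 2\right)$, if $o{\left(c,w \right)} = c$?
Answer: $-2352$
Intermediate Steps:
$o{\left(-6,-4 \right)} \left(-28\right) \left(\left(-7\right) 2\right) = \left(-6\right) \left(-28\right) \left(\left(-7\right) 2\right) = 168 \left(-14\right) = -2352$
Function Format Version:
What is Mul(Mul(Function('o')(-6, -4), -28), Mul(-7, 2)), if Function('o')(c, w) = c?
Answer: -2352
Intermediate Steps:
Mul(Mul(Function('o')(-6, -4), -28), Mul(-7, 2)) = Mul(Mul(-6, -28), Mul(-7, 2)) = Mul(168, -14) = -2352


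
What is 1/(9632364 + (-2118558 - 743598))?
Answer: 1/6770208 ≈ 1.4771e-7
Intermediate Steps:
1/(9632364 + (-2118558 - 743598)) = 1/(9632364 - 2862156) = 1/6770208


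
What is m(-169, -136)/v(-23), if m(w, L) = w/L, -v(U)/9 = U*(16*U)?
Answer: -169/10359936 ≈ -1.6313e-5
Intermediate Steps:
v(U) = -144*U² (v(U) = -9*U*16*U = -144*U²)
m(-169, -136)/v(-23) = (-169/(-136))/((-144*(-23)²)) = (-169*(-1/136))/((-144*529)) = (169/136)/(-76176) = (169/136)*(-1/76176) = -169/10359936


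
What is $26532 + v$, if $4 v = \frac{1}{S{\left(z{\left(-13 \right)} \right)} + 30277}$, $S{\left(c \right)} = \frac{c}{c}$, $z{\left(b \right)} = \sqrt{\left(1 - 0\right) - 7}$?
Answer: $\frac{3213343585}{121112} \approx 26532.0$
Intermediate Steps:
$z{\left(b \right)} = i \sqrt{6}$ ($z{\left(b \right)} = \sqrt{\left(1 + 0\right) - 7} = \sqrt{1 - 7} = \sqrt{-6} = i \sqrt{6}$)
$S{\left(c \right)} = 1$
$v = \frac{1}{121112}$ ($v = \frac{1}{4 \left(1 + 30277\right)} = \frac{1}{4 \cdot 30278} = \frac{1}{4} \cdot \frac{1}{30278} = \frac{1}{121112} \approx 8.2568 \cdot 10^{-6}$)
$26532 + v = 26532 + \frac{1}{121112} = \frac{3213343585}{121112}$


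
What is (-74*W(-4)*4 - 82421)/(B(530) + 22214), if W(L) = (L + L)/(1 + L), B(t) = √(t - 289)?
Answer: -5545303034/1480384665 + 249631*√241/1480384665 ≈ -3.7432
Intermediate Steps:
B(t) = √(-289 + t)
W(L) = 2*L/(1 + L) (W(L) = (2*L)/(1 + L) = 2*L/(1 + L))
(-74*W(-4)*4 - 82421)/(B(530) + 22214) = (-148*(-4)/(1 - 4)*4 - 82421)/(√(-289 + 530) + 22214) = (-148*(-4)/(-3)*4 - 82421)/(√241 + 22214) = (-148*(-4)*(-1)/3*4 - 82421)/(22214 + √241) = (-74*8/3*4 - 82421)/(22214 + √241) = (-592/3*4 - 82421)/(22214 + √241) = (-2368/3 - 82421)/(22214 + √241) = -249631/(3*(22214 + √241))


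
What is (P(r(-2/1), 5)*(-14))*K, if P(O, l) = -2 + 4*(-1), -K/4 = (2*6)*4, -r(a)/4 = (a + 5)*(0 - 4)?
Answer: -16128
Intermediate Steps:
r(a) = 80 + 16*a (r(a) = -4*(a + 5)*(0 - 4) = -4*(5 + a)*(-4) = -4*(-20 - 4*a) = 80 + 16*a)
K = -192 (K = -4*2*6*4 = -48*4 = -4*48 = -192)
P(O, l) = -6 (P(O, l) = -2 - 4 = -6)
(P(r(-2/1), 5)*(-14))*K = -6*(-14)*(-192) = 84*(-192) = -16128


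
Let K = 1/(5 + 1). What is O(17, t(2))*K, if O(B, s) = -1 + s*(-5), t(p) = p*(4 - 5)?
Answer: 3/2 ≈ 1.5000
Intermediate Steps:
t(p) = -p (t(p) = p*(-1) = -p)
O(B, s) = -1 - 5*s
K = ⅙ (K = 1/6 = ⅙ ≈ 0.16667)
O(17, t(2))*K = (-1 - (-5)*2)*(⅙) = (-1 - 5*(-2))*(⅙) = (-1 + 10)*(⅙) = 9*(⅙) = 3/2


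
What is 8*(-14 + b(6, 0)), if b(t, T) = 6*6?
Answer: 176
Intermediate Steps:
b(t, T) = 36
8*(-14 + b(6, 0)) = 8*(-14 + 36) = 8*22 = 176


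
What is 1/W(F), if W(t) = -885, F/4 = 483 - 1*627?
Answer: -1/885 ≈ -0.0011299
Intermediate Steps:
F = -576 (F = 4*(483 - 1*627) = 4*(483 - 627) = 4*(-144) = -576)
1/W(F) = 1/(-885) = -1/885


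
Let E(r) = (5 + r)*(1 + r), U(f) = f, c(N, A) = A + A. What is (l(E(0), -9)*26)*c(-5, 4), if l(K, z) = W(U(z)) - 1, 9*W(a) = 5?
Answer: -832/9 ≈ -92.444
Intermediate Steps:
c(N, A) = 2*A
W(a) = 5/9 (W(a) = (1/9)*5 = 5/9)
E(r) = (1 + r)*(5 + r)
l(K, z) = -4/9 (l(K, z) = 5/9 - 1 = -4/9)
(l(E(0), -9)*26)*c(-5, 4) = (-4/9*26)*(2*4) = -104/9*8 = -832/9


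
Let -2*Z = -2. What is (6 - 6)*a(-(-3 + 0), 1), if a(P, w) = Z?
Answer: 0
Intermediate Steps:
Z = 1 (Z = -1/2*(-2) = 1)
a(P, w) = 1
(6 - 6)*a(-(-3 + 0), 1) = (6 - 6)*1 = 0*1 = 0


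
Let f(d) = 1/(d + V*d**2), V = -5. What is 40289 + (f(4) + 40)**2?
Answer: 241944785/5776 ≈ 41888.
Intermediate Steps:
f(d) = 1/(d - 5*d**2)
40289 + (f(4) + 40)**2 = 40289 + (-1/(4*(-1 + 5*4)) + 40)**2 = 40289 + (-1*1/4/(-1 + 20) + 40)**2 = 40289 + (-1*1/4/19 + 40)**2 = 40289 + (-1*1/4*1/19 + 40)**2 = 40289 + (-1/76 + 40)**2 = 40289 + (3039/76)**2 = 40289 + 9235521/5776 = 241944785/5776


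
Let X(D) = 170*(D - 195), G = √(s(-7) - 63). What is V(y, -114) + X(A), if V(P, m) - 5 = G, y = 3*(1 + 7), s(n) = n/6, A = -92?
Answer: -48785 + I*√2310/6 ≈ -48785.0 + 8.0104*I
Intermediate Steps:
s(n) = n/6 (s(n) = n*(⅙) = n/6)
y = 24 (y = 3*8 = 24)
G = I*√2310/6 (G = √((⅙)*(-7) - 63) = √(-7/6 - 63) = √(-385/6) = I*√2310/6 ≈ 8.0104*I)
V(P, m) = 5 + I*√2310/6
X(D) = -33150 + 170*D (X(D) = 170*(-195 + D) = -33150 + 170*D)
V(y, -114) + X(A) = (5 + I*√2310/6) + (-33150 + 170*(-92)) = (5 + I*√2310/6) + (-33150 - 15640) = (5 + I*√2310/6) - 48790 = -48785 + I*√2310/6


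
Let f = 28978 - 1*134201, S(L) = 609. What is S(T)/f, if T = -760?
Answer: -609/105223 ≈ -0.0057877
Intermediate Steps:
f = -105223 (f = 28978 - 134201 = -105223)
S(T)/f = 609/(-105223) = 609*(-1/105223) = -609/105223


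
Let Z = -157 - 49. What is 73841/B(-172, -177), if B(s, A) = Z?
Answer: -73841/206 ≈ -358.45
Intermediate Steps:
Z = -206
B(s, A) = -206
73841/B(-172, -177) = 73841/(-206) = 73841*(-1/206) = -73841/206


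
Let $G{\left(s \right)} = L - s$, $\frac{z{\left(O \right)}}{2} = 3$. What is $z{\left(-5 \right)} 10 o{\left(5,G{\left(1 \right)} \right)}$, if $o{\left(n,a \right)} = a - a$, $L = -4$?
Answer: $0$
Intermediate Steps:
$z{\left(O \right)} = 6$ ($z{\left(O \right)} = 2 \cdot 3 = 6$)
$G{\left(s \right)} = -4 - s$
$o{\left(n,a \right)} = 0$
$z{\left(-5 \right)} 10 o{\left(5,G{\left(1 \right)} \right)} = 6 \cdot 10 \cdot 0 = 60 \cdot 0 = 0$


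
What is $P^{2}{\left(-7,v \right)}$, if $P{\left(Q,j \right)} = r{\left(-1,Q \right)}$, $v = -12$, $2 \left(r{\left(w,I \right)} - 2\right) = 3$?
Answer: $\frac{49}{4} \approx 12.25$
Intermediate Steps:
$r{\left(w,I \right)} = \frac{7}{2}$ ($r{\left(w,I \right)} = 2 + \frac{1}{2} \cdot 3 = 2 + \frac{3}{2} = \frac{7}{2}$)
$P{\left(Q,j \right)} = \frac{7}{2}$
$P^{2}{\left(-7,v \right)} = \left(\frac{7}{2}\right)^{2} = \frac{49}{4}$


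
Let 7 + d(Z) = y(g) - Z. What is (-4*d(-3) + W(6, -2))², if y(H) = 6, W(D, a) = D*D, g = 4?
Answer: 784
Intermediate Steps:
W(D, a) = D²
d(Z) = -1 - Z (d(Z) = -7 + (6 - Z) = -1 - Z)
(-4*d(-3) + W(6, -2))² = (-4*(-1 - 1*(-3)) + 6²)² = (-4*(-1 + 3) + 36)² = (-4*2 + 36)² = (-8 + 36)² = 28² = 784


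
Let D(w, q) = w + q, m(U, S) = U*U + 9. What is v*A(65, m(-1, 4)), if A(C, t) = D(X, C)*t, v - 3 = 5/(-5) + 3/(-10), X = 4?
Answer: 1173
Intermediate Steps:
m(U, S) = 9 + U**2 (m(U, S) = U**2 + 9 = 9 + U**2)
D(w, q) = q + w
v = 17/10 (v = 3 + (5/(-5) + 3/(-10)) = 3 + (5*(-1/5) + 3*(-1/10)) = 3 + (-1 - 3/10) = 3 - 13/10 = 17/10 ≈ 1.7000)
A(C, t) = t*(4 + C) (A(C, t) = (C + 4)*t = (4 + C)*t = t*(4 + C))
v*A(65, m(-1, 4)) = 17*((9 + (-1)**2)*(4 + 65))/10 = 17*((9 + 1)*69)/10 = 17*(10*69)/10 = (17/10)*690 = 1173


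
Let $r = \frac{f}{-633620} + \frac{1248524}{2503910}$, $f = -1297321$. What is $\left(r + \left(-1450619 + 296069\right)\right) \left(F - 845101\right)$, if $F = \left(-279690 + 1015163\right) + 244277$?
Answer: $- \frac{24663943227283766673849}{158652745420} \approx -1.5546 \cdot 10^{11}$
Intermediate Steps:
$r = \frac{403946480199}{158652745420}$ ($r = - \frac{1297321}{-633620} + \frac{1248524}{2503910} = \left(-1297321\right) \left(- \frac{1}{633620}\right) + 1248524 \cdot \frac{1}{2503910} = \frac{1297321}{633620} + \frac{624262}{1251955} = \frac{403946480199}{158652745420} \approx 2.5461$)
$F = 979750$ ($F = 735473 + 244277 = 979750$)
$\left(r + \left(-1450619 + 296069\right)\right) \left(F - 845101\right) = \left(\frac{403946480199}{158652745420} + \left(-1450619 + 296069\right)\right) \left(979750 - 845101\right) = \left(\frac{403946480199}{158652745420} - 1154550\right) 134649 = \left(- \frac{183172123278180801}{158652745420}\right) 134649 = - \frac{24663943227283766673849}{158652745420}$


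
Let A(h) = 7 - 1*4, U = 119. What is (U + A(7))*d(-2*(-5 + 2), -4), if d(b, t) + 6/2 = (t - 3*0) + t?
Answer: -1342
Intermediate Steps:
d(b, t) = -3 + 2*t (d(b, t) = -3 + ((t - 3*0) + t) = -3 + ((t + 0) + t) = -3 + (t + t) = -3 + 2*t)
A(h) = 3 (A(h) = 7 - 4 = 3)
(U + A(7))*d(-2*(-5 + 2), -4) = (119 + 3)*(-3 + 2*(-4)) = 122*(-3 - 8) = 122*(-11) = -1342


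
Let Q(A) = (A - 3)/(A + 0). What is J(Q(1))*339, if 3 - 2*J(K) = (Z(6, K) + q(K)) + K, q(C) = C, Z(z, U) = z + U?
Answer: 1017/2 ≈ 508.50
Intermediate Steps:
Z(z, U) = U + z
Q(A) = (-3 + A)/A
J(K) = -3/2 - 3*K/2 (J(K) = 3/2 - (((K + 6) + K) + K)/2 = 3/2 - (((6 + K) + K) + K)/2 = 3/2 - ((6 + 2*K) + K)/2 = 3/2 - (6 + 3*K)/2 = 3/2 + (-3 - 3*K/2) = -3/2 - 3*K/2)
J(Q(1))*339 = (-3/2 - 3*(-3 + 1)/(2*1))*339 = (-3/2 - 3*(-2)/2)*339 = (-3/2 - 3/2*(-2))*339 = (-3/2 + 3)*339 = (3/2)*339 = 1017/2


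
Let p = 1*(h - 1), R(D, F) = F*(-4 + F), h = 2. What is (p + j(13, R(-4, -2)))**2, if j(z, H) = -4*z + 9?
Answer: 1764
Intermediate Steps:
p = 1 (p = 1*(2 - 1) = 1*1 = 1)
j(z, H) = 9 - 4*z
(p + j(13, R(-4, -2)))**2 = (1 + (9 - 4*13))**2 = (1 + (9 - 52))**2 = (1 - 43)**2 = (-42)**2 = 1764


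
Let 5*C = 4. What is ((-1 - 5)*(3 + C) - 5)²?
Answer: 19321/25 ≈ 772.84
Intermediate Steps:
C = ⅘ (C = (⅕)*4 = ⅘ ≈ 0.80000)
((-1 - 5)*(3 + C) - 5)² = ((-1 - 5)*(3 + ⅘) - 5)² = (-6*19/5 - 5)² = (-114/5 - 5)² = (-139/5)² = 19321/25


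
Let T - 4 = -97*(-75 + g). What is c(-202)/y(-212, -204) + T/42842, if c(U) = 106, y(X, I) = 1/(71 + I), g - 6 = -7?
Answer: -301989570/21421 ≈ -14098.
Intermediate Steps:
g = -1 (g = 6 - 7 = -1)
T = 7376 (T = 4 - 97*(-75 - 1) = 4 - 97*(-76) = 4 + 7372 = 7376)
c(-202)/y(-212, -204) + T/42842 = 106/(1/(71 - 204)) + 7376/42842 = 106/(1/(-133)) + 7376*(1/42842) = 106/(-1/133) + 3688/21421 = 106*(-133) + 3688/21421 = -14098 + 3688/21421 = -301989570/21421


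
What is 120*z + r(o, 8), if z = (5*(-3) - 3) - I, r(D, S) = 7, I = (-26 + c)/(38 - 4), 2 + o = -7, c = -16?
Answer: -34081/17 ≈ -2004.8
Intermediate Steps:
o = -9 (o = -2 - 7 = -9)
I = -21/17 (I = (-26 - 16)/(38 - 4) = -42/34 = -42*1/34 = -21/17 ≈ -1.2353)
z = -285/17 (z = (5*(-3) - 3) - 1*(-21/17) = (-15 - 3) + 21/17 = -18 + 21/17 = -285/17 ≈ -16.765)
120*z + r(o, 8) = 120*(-285/17) + 7 = -34200/17 + 7 = -34081/17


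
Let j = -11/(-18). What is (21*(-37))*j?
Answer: -2849/6 ≈ -474.83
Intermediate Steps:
j = 11/18 (j = -11*(-1/18) = 11/18 ≈ 0.61111)
(21*(-37))*j = (21*(-37))*(11/18) = -777*11/18 = -2849/6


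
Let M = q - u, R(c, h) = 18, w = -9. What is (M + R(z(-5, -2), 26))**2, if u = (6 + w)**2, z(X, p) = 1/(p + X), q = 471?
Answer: 230400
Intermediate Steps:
z(X, p) = 1/(X + p)
u = 9 (u = (6 - 9)**2 = (-3)**2 = 9)
M = 462 (M = 471 - 1*9 = 471 - 9 = 462)
(M + R(z(-5, -2), 26))**2 = (462 + 18)**2 = 480**2 = 230400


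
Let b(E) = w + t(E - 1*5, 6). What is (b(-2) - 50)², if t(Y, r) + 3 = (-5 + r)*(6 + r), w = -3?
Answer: 1936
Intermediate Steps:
t(Y, r) = -3 + (-5 + r)*(6 + r)
b(E) = 6 (b(E) = -3 + (-33 + 6 + 6²) = -3 + (-33 + 6 + 36) = -3 + 9 = 6)
(b(-2) - 50)² = (6 - 50)² = (-44)² = 1936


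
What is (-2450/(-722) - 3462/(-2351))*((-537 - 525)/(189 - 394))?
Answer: 4385801934/173985755 ≈ 25.208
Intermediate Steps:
(-2450/(-722) - 3462/(-2351))*((-537 - 525)/(189 - 394)) = (-2450*(-1/722) - 3462*(-1/2351))*(-1062/(-205)) = (1225/361 + 3462/2351)*(-1062*(-1/205)) = (4129757/848711)*(1062/205) = 4385801934/173985755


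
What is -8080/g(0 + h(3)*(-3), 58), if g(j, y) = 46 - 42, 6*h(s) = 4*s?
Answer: -2020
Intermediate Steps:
h(s) = 2*s/3 (h(s) = (4*s)/6 = 2*s/3)
g(j, y) = 4
-8080/g(0 + h(3)*(-3), 58) = -8080/4 = -8080*¼ = -2020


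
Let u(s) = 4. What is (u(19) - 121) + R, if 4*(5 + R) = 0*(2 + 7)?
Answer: -122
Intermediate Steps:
R = -5 (R = -5 + (0*(2 + 7))/4 = -5 + (0*9)/4 = -5 + (¼)*0 = -5 + 0 = -5)
(u(19) - 121) + R = (4 - 121) - 5 = -117 - 5 = -122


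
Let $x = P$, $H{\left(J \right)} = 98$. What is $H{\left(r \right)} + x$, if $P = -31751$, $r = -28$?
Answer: $-31653$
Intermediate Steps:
$x = -31751$
$H{\left(r \right)} + x = 98 - 31751 = -31653$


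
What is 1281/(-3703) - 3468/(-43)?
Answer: 1826703/22747 ≈ 80.305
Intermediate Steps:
1281/(-3703) - 3468/(-43) = 1281*(-1/3703) - 3468*(-1/43) = -183/529 + 3468/43 = 1826703/22747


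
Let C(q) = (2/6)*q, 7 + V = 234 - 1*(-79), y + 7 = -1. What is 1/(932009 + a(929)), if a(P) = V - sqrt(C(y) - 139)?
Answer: 559389/521526755620 + I*sqrt(51)/521526755620 ≈ 1.0726e-6 + 1.3693e-11*I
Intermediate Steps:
y = -8 (y = -7 - 1 = -8)
V = 306 (V = -7 + (234 - 1*(-79)) = -7 + (234 + 79) = -7 + 313 = 306)
C(q) = q/3 (C(q) = (2*(1/6))*q = q/3)
a(P) = 306 - 5*I*sqrt(51)/3 (a(P) = 306 - sqrt((1/3)*(-8) - 139) = 306 - sqrt(-8/3 - 139) = 306 - sqrt(-425/3) = 306 - 5*I*sqrt(51)/3)
1/(932009 + a(929)) = 1/(932009 + (306 - 5*I*sqrt(51)/3)) = 1/(932315 - 5*I*sqrt(51)/3)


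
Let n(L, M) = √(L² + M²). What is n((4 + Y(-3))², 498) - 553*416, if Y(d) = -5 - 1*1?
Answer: -230048 + 2*√62005 ≈ -2.2955e+5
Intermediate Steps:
Y(d) = -6 (Y(d) = -5 - 1 = -6)
n((4 + Y(-3))², 498) - 553*416 = √(((4 - 6)²)² + 498²) - 553*416 = √(((-2)²)² + 248004) - 230048 = √(4² + 248004) - 230048 = √(16 + 248004) - 230048 = √248020 - 230048 = 2*√62005 - 230048 = -230048 + 2*√62005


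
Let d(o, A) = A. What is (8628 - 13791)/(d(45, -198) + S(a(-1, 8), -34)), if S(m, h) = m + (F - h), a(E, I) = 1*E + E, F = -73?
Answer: 5163/239 ≈ 21.603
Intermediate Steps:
a(E, I) = 2*E (a(E, I) = E + E = 2*E)
S(m, h) = -73 + m - h (S(m, h) = m + (-73 - h) = -73 + m - h)
(8628 - 13791)/(d(45, -198) + S(a(-1, 8), -34)) = (8628 - 13791)/(-198 + (-73 + 2*(-1) - 1*(-34))) = -5163/(-198 + (-73 - 2 + 34)) = -5163/(-198 - 41) = -5163/(-239) = -5163*(-1/239) = 5163/239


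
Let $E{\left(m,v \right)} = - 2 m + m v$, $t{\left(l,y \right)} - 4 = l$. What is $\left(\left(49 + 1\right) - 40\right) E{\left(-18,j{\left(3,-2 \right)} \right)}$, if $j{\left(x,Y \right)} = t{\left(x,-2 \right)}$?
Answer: $-900$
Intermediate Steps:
$t{\left(l,y \right)} = 4 + l$
$j{\left(x,Y \right)} = 4 + x$
$\left(\left(49 + 1\right) - 40\right) E{\left(-18,j{\left(3,-2 \right)} \right)} = \left(\left(49 + 1\right) - 40\right) \left(- 18 \left(-2 + \left(4 + 3\right)\right)\right) = \left(50 - 40\right) \left(- 18 \left(-2 + 7\right)\right) = 10 \left(\left(-18\right) 5\right) = 10 \left(-90\right) = -900$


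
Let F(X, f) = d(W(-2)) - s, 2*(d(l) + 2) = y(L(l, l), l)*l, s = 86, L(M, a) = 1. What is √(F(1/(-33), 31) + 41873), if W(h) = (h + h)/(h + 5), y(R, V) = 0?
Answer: √41785 ≈ 204.41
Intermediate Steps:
W(h) = 2*h/(5 + h) (W(h) = (2*h)/(5 + h) = 2*h/(5 + h))
d(l) = -2 (d(l) = -2 + (0*l)/2 = -2 + (½)*0 = -2 + 0 = -2)
F(X, f) = -88 (F(X, f) = -2 - 1*86 = -2 - 86 = -88)
√(F(1/(-33), 31) + 41873) = √(-88 + 41873) = √41785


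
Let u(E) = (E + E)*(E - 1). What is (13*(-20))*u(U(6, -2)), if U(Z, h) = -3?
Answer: -6240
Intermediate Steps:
u(E) = 2*E*(-1 + E) (u(E) = (2*E)*(-1 + E) = 2*E*(-1 + E))
(13*(-20))*u(U(6, -2)) = (13*(-20))*(2*(-3)*(-1 - 3)) = -520*(-3)*(-4) = -260*24 = -6240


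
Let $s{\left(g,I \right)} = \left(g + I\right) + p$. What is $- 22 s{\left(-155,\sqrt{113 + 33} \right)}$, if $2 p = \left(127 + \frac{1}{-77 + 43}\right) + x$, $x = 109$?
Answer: $\frac{27687}{34} - 22 \sqrt{146} \approx 548.5$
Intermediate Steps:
$p = \frac{8023}{68}$ ($p = \frac{\left(127 + \frac{1}{-77 + 43}\right) + 109}{2} = \frac{\left(127 + \frac{1}{-34}\right) + 109}{2} = \frac{\left(127 - \frac{1}{34}\right) + 109}{2} = \frac{\frac{4317}{34} + 109}{2} = \frac{1}{2} \cdot \frac{8023}{34} = \frac{8023}{68} \approx 117.99$)
$s{\left(g,I \right)} = \frac{8023}{68} + I + g$ ($s{\left(g,I \right)} = \left(g + I\right) + \frac{8023}{68} = \left(I + g\right) + \frac{8023}{68} = \frac{8023}{68} + I + g$)
$- 22 s{\left(-155,\sqrt{113 + 33} \right)} = - 22 \left(\frac{8023}{68} + \sqrt{113 + 33} - 155\right) = - 22 \left(\frac{8023}{68} + \sqrt{146} - 155\right) = - 22 \left(- \frac{2517}{68} + \sqrt{146}\right) = \frac{27687}{34} - 22 \sqrt{146}$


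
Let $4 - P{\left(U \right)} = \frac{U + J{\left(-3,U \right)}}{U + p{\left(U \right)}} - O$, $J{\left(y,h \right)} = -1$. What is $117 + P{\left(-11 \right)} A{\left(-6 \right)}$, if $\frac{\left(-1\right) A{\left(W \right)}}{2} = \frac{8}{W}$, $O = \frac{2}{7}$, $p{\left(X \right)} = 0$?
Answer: $\frac{9665}{77} \approx 125.52$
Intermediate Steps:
$O = \frac{2}{7}$ ($O = 2 \cdot \frac{1}{7} = \frac{2}{7} \approx 0.28571$)
$A{\left(W \right)} = - \frac{16}{W}$ ($A{\left(W \right)} = - 2 \frac{8}{W} = - \frac{16}{W}$)
$P{\left(U \right)} = \frac{30}{7} - \frac{-1 + U}{U}$ ($P{\left(U \right)} = 4 - \left(\frac{U - 1}{U + 0} - \frac{2}{7}\right) = 4 - \left(\frac{-1 + U}{U} - \frac{2}{7}\right) = 4 - \left(- \frac{2}{7} + \frac{-1 + U}{U}\right) = 4 + \left(\frac{2}{7} - \frac{-1 + U}{U}\right) = \frac{30}{7} - \frac{-1 + U}{U}$)
$117 + P{\left(-11 \right)} A{\left(-6 \right)} = 117 + \left(\frac{23}{7} + \frac{1}{-11}\right) \left(- \frac{16}{-6}\right) = 117 + \left(\frac{23}{7} - \frac{1}{11}\right) \left(\left(-16\right) \left(- \frac{1}{6}\right)\right) = 117 + \frac{246}{77} \cdot \frac{8}{3} = 117 + \frac{656}{77} = \frac{9665}{77}$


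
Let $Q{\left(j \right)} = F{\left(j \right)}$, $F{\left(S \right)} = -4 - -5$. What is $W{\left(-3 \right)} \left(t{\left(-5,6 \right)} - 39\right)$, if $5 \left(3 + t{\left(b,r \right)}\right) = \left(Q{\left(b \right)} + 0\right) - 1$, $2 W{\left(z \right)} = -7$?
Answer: $147$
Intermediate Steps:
$F{\left(S \right)} = 1$ ($F{\left(S \right)} = -4 + 5 = 1$)
$W{\left(z \right)} = - \frac{7}{2}$ ($W{\left(z \right)} = \frac{1}{2} \left(-7\right) = - \frac{7}{2}$)
$Q{\left(j \right)} = 1$
$t{\left(b,r \right)} = -3$ ($t{\left(b,r \right)} = -3 + \frac{\left(1 + 0\right) - 1}{5} = -3 + \frac{1 - 1}{5} = -3 + \frac{1}{5} \cdot 0 = -3 + 0 = -3$)
$W{\left(-3 \right)} \left(t{\left(-5,6 \right)} - 39\right) = - \frac{7 \left(-3 - 39\right)}{2} = \left(- \frac{7}{2}\right) \left(-42\right) = 147$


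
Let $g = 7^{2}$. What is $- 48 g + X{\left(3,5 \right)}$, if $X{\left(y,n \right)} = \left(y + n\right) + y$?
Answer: $-2341$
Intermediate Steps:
$X{\left(y,n \right)} = n + 2 y$ ($X{\left(y,n \right)} = \left(n + y\right) + y = n + 2 y$)
$g = 49$
$- 48 g + X{\left(3,5 \right)} = \left(-48\right) 49 + \left(5 + 2 \cdot 3\right) = -2352 + \left(5 + 6\right) = -2352 + 11 = -2341$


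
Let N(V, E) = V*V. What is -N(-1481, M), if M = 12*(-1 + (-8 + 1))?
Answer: -2193361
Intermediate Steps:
M = -96 (M = 12*(-1 - 7) = 12*(-8) = -96)
N(V, E) = V²
-N(-1481, M) = -1*(-1481)² = -1*2193361 = -2193361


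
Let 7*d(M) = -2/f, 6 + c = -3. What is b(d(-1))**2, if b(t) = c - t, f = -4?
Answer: 16129/196 ≈ 82.291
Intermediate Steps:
c = -9 (c = -6 - 3 = -9)
d(M) = 1/14 (d(M) = (-2/(-4))/7 = (-2*(-1/4))/7 = (1/7)*(1/2) = 1/14)
b(t) = -9 - t
b(d(-1))**2 = (-9 - 1*1/14)**2 = (-9 - 1/14)**2 = (-127/14)**2 = 16129/196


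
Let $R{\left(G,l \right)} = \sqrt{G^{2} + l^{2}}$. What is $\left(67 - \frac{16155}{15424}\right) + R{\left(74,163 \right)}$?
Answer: $\frac{1017253}{15424} + \sqrt{32045} \approx 244.96$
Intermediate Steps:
$\left(67 - \frac{16155}{15424}\right) + R{\left(74,163 \right)} = \left(67 - \frac{16155}{15424}\right) + \sqrt{74^{2} + 163^{2}} = \left(67 - \frac{16155}{15424}\right) + \sqrt{5476 + 26569} = \left(67 - \frac{16155}{15424}\right) + \sqrt{32045} = \frac{1017253}{15424} + \sqrt{32045}$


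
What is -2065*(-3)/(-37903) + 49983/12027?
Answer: 606666128/151953127 ≈ 3.9925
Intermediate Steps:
-2065*(-3)/(-37903) + 49983/12027 = 6195*(-1/37903) + 49983*(1/12027) = -6195/37903 + 16661/4009 = 606666128/151953127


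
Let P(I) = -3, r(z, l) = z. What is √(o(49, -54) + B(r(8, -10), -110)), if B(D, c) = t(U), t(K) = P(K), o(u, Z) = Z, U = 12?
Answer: I*√57 ≈ 7.5498*I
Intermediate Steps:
t(K) = -3
B(D, c) = -3
√(o(49, -54) + B(r(8, -10), -110)) = √(-54 - 3) = √(-57) = I*√57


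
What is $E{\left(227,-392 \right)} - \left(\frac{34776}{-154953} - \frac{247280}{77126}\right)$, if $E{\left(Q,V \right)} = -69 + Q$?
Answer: $\frac{35726702110}{221313057} \approx 161.43$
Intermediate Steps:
$E{\left(227,-392 \right)} - \left(\frac{34776}{-154953} - \frac{247280}{77126}\right) = \left(-69 + 227\right) - \left(\frac{34776}{-154953} - \frac{247280}{77126}\right) = 158 - \left(34776 \left(- \frac{1}{154953}\right) - \frac{123640}{38563}\right) = 158 - \left(- \frac{1288}{5739} - \frac{123640}{38563}\right) = 158 - - \frac{759239104}{221313057} = 158 + \frac{759239104}{221313057} = \frac{35726702110}{221313057}$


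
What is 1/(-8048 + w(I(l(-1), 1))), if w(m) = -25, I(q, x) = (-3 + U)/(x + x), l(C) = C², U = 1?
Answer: -1/8073 ≈ -0.00012387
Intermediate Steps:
I(q, x) = -1/x (I(q, x) = (-3 + 1)/(x + x) = -2*1/(2*x) = -1/x)
1/(-8048 + w(I(l(-1), 1))) = 1/(-8048 - 25) = 1/(-8073) = -1/8073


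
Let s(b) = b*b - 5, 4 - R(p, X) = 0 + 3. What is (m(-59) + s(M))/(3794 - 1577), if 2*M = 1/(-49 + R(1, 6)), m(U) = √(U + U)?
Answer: -46079/20431872 + I*√118/2217 ≈ -0.0022552 + 0.0048998*I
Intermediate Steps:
R(p, X) = 1 (R(p, X) = 4 - (0 + 3) = 4 - 1*3 = 4 - 3 = 1)
m(U) = √2*√U (m(U) = √(2*U) = √2*√U)
M = -1/96 (M = 1/(2*(-49 + 1)) = (½)/(-48) = (½)*(-1/48) = -1/96 ≈ -0.010417)
s(b) = -5 + b² (s(b) = b² - 5 = -5 + b²)
(m(-59) + s(M))/(3794 - 1577) = (√2*√(-59) + (-5 + (-1/96)²))/(3794 - 1577) = (√2*(I*√59) + (-5 + 1/9216))/2217 = (I*√118 - 46079/9216)*(1/2217) = (-46079/9216 + I*√118)*(1/2217) = -46079/20431872 + I*√118/2217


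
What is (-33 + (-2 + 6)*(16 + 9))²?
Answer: 4489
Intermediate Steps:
(-33 + (-2 + 6)*(16 + 9))² = (-33 + 4*25)² = (-33 + 100)² = 67² = 4489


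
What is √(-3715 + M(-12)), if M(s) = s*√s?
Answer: √(-3715 - 24*I*√3) ≈ 0.341 - 60.952*I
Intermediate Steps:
M(s) = s^(3/2)
√(-3715 + M(-12)) = √(-3715 + (-12)^(3/2)) = √(-3715 - 24*I*√3)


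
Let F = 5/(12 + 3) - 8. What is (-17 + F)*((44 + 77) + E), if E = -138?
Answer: 1258/3 ≈ 419.33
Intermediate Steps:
F = -23/3 (F = 5/15 - 8 = (1/15)*5 - 8 = 1/3 - 8 = -23/3 ≈ -7.6667)
(-17 + F)*((44 + 77) + E) = (-17 - 23/3)*((44 + 77) - 138) = -74*(121 - 138)/3 = -74/3*(-17) = 1258/3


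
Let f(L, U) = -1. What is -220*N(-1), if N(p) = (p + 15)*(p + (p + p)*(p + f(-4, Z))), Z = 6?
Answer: -9240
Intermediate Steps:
N(p) = (15 + p)*(p + 2*p*(-1 + p)) (N(p) = (p + 15)*(p + (p + p)*(p - 1)) = (15 + p)*(p + (2*p)*(-1 + p)) = (15 + p)*(p + 2*p*(-1 + p)))
-220*N(-1) = -(-220)*(-15 + 2*(-1)² + 29*(-1)) = -(-220)*(-15 + 2*1 - 29) = -(-220)*(-15 + 2 - 29) = -(-220)*(-42) = -220*42 = -9240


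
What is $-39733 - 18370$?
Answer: $-58103$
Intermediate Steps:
$-39733 - 18370 = -58103$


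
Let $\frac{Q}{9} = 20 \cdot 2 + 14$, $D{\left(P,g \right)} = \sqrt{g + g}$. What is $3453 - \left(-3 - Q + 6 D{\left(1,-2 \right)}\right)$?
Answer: $3942 - 12 i \approx 3942.0 - 12.0 i$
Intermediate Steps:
$D{\left(P,g \right)} = \sqrt{2} \sqrt{g}$ ($D{\left(P,g \right)} = \sqrt{2 g} = \sqrt{2} \sqrt{g}$)
$Q = 486$ ($Q = 9 \left(20 \cdot 2 + 14\right) = 9 \left(40 + 14\right) = 9 \cdot 54 = 486$)
$3453 - \left(-3 - Q + 6 D{\left(1,-2 \right)}\right) = 3453 + \left(\left(3 - 6 \sqrt{2} \sqrt{-2}\right) + 486\right) = 3453 + \left(\left(3 - 6 \sqrt{2} i \sqrt{2}\right) + 486\right) = 3453 + \left(\left(3 - 6 \cdot 2 i\right) + 486\right) = 3453 + \left(\left(3 - 12 i\right) + 486\right) = 3453 + \left(489 - 12 i\right) = 3942 - 12 i$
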